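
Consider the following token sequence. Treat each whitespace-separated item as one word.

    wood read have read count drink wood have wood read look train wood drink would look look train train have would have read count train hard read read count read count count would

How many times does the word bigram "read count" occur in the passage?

4

Scanning the 32 overlapping bigram windows for "read count":
  position 4–5: read count
  position 23–24: read count
  position 28–29: read count
  position 30–31: read count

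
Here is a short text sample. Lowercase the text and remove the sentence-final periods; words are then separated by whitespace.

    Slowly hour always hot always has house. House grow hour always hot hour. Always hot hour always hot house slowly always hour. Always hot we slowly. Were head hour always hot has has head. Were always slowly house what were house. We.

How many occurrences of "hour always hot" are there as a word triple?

Scanning the 40 overlapping trigram windows for "hour always hot":
  position 2–4: hour always hot
  position 10–12: hour always hot
  position 13–15: hour always hot
  position 16–18: hour always hot
  position 22–24: hour always hot
  position 29–31: hour always hot

6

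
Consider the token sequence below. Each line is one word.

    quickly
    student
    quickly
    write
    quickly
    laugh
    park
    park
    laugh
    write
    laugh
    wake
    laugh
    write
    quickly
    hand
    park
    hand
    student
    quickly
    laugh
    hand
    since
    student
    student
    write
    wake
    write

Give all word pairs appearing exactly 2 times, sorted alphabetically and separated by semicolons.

laugh write; quickly laugh; student quickly; write quickly

Bigram counts meeting the condition (exactly 2 times):
  laugh write: 2
  quickly laugh: 2
  student quickly: 2
  write quickly: 2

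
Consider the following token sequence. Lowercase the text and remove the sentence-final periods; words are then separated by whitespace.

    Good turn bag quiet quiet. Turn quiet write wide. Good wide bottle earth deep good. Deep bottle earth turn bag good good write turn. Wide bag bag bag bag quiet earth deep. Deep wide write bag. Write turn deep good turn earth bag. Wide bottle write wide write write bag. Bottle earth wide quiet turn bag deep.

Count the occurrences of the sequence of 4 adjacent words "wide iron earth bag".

Scanning the 54 overlapping 4-gram windows for "wide iron earth bag":
  (none found)

0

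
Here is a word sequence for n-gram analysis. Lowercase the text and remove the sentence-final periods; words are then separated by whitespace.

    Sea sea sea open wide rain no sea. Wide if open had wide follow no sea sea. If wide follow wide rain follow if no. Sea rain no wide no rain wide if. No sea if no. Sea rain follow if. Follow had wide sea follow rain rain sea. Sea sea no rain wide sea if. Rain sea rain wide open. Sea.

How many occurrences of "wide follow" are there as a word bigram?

Scanning the 61 overlapping bigram windows for "wide follow":
  position 13–14: wide follow
  position 19–20: wide follow

2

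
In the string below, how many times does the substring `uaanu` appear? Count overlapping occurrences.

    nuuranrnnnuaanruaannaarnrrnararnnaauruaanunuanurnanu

Sliding a length-5 window over the 52 characters (48 positions):
  position 38–42: uaanu

1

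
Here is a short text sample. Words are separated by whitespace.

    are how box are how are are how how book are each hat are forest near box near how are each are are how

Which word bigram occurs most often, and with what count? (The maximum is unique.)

Bigram frequencies (highest first):
  are how: 4
  how are: 2
  are are: 2
  are each: 2
  how box: 1
  box are: 1
  … (11 more, each ≤ 1)

"are how", 4 times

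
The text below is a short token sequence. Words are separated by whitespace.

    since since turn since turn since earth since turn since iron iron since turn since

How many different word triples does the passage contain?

10

15 tokens → 13 trigram windows in total.
Repeated trigrams (each contributes count−1 duplicates):
  since turn since: 4
3 duplicate windows → 13 − 3 = 10 distinct.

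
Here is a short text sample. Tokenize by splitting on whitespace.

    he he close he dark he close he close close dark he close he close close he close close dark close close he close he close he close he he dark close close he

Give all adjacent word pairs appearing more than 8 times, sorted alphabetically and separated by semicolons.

close he; he close

Bigram counts meeting the condition (more than 8 times):
  close he: 9
  he close: 9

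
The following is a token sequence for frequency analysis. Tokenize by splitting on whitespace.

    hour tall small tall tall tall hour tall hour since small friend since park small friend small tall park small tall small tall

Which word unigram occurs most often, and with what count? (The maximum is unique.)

Unigram frequencies (highest first):
  tall: 8
  small: 6
  hour: 3
  since: 2
  friend: 2
  park: 2

"tall", 8 times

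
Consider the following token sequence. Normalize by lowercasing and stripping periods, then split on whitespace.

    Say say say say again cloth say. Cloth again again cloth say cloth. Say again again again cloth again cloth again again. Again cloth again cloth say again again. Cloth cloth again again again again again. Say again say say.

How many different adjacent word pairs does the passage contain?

40 tokens → 39 bigram windows in total.
Repeated bigrams (each contributes count−1 duplicates):
  again again: 10
  again cloth: 7
  cloth again: 5
  cloth say: 4
  say again: 4
  say say: 4
  again say: 2
  say cloth: 2
30 duplicate windows → 39 − 30 = 9 distinct.

9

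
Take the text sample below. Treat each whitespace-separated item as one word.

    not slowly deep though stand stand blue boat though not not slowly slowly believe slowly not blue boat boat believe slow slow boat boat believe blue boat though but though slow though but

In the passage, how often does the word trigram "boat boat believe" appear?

Scanning the 31 overlapping trigram windows for "boat boat believe":
  position 18–20: boat boat believe
  position 23–25: boat boat believe

2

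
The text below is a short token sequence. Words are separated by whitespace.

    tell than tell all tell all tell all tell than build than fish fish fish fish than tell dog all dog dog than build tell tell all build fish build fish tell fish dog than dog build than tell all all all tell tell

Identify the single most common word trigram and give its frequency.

Trigram frequencies (highest first):
  tell all tell: 3
  than tell all: 2
  all tell all: 2
  fish fish fish: 2
  tell than tell: 1
  all tell than: 1
  … (31 more, each ≤ 1)

"tell all tell", 3 times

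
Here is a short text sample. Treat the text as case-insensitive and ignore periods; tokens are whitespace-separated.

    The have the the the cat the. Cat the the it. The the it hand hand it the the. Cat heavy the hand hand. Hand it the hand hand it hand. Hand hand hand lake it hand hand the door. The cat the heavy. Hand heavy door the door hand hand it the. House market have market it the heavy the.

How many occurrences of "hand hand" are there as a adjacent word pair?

Scanning the 60 overlapping bigram windows for "hand hand":
  position 15–16: hand hand
  position 23–24: hand hand
  position 24–25: hand hand
  position 28–29: hand hand
  position 31–32: hand hand
  position 32–33: hand hand
  position 33–34: hand hand
  position 37–38: hand hand
  position 50–51: hand hand

9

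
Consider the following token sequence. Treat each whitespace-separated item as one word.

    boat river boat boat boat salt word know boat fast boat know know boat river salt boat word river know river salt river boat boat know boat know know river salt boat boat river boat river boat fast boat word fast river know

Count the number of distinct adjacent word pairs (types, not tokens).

43 tokens → 42 bigram windows in total.
Repeated bigrams (each contributes count−1 duplicates):
  boat boat: 4
  boat river: 4
  river boat: 4
  boat know: 3
  know boat: 3
  river salt: 3
  boat fast: 2
  boat word: 2
  … (5 more repeated)
22 duplicate windows → 42 − 22 = 20 distinct.

20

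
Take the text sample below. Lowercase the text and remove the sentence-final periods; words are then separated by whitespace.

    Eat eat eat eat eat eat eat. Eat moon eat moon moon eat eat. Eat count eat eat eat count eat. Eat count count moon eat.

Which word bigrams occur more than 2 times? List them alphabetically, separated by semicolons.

eat count; eat eat; moon eat

Bigram counts meeting the condition (more than 2 times):
  eat count: 3
  eat eat: 12
  moon eat: 3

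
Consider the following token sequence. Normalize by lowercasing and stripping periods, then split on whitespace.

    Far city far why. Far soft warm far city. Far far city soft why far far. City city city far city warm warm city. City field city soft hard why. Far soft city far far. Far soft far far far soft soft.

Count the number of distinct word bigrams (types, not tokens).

42 tokens → 41 bigram windows in total.
Repeated bigrams (each contributes count−1 duplicates):
  far far: 6
  far city: 5
  city far: 4
  far soft: 4
  city city: 3
  why far: 3
  city soft: 2
20 duplicate windows → 41 − 20 = 21 distinct.

21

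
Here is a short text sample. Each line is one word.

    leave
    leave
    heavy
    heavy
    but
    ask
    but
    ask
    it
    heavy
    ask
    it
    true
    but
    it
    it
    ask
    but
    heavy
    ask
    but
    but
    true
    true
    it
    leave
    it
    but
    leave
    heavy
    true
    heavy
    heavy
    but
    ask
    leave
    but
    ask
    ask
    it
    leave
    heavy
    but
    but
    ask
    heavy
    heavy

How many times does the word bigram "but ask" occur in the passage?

5

Scanning the 46 overlapping bigram windows for "but ask":
  position 5–6: but ask
  position 7–8: but ask
  position 34–35: but ask
  position 37–38: but ask
  position 44–45: but ask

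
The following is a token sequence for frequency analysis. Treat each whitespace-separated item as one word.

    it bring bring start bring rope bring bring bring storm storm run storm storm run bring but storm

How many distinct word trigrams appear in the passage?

18 tokens → 16 trigram windows in total.
Repeated trigrams (each contributes count−1 duplicates):
  storm storm run: 2
1 duplicate windows → 16 − 1 = 15 distinct.

15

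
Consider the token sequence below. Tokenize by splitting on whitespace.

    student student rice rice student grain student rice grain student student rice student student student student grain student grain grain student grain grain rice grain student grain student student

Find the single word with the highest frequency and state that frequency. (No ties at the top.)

"student", 15 times

Unigram frequencies (highest first):
  student: 15
  grain: 9
  rice: 5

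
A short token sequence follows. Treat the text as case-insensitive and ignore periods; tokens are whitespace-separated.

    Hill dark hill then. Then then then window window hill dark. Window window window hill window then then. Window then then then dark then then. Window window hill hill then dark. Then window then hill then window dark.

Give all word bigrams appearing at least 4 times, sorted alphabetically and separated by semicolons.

then then; then window; window window

Bigram counts meeting the condition (at least 4 times):
  then then: 7
  then window: 5
  window window: 4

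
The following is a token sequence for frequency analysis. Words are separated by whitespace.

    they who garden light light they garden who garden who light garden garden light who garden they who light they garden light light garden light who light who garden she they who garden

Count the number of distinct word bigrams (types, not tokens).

14

33 tokens → 32 bigram windows in total.
Repeated bigrams (each contributes count−1 duplicates):
  who garden: 5
  garden light: 4
  light who: 3
  they who: 3
  who light: 3
  garden who: 2
  light garden: 2
  light light: 2
  … (2 more repeated)
18 duplicate windows → 32 − 18 = 14 distinct.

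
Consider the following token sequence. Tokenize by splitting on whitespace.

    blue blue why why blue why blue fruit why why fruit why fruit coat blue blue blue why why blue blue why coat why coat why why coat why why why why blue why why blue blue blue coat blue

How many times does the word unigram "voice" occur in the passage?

Scanning the 40 tokens for "voice":
  (none found)

0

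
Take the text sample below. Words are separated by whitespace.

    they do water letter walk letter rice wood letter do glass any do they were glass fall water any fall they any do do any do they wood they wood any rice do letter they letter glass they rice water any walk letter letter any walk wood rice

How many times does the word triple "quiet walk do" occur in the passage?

Scanning the 46 overlapping trigram windows for "quiet walk do":
  (none found)

0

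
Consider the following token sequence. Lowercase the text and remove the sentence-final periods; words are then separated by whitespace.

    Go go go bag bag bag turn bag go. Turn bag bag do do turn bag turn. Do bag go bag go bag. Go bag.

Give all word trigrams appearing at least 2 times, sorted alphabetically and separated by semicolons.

Trigram counts meeting the condition (at least 2 times):
  bag go bag: 3
  go bag go: 2

bag go bag; go bag go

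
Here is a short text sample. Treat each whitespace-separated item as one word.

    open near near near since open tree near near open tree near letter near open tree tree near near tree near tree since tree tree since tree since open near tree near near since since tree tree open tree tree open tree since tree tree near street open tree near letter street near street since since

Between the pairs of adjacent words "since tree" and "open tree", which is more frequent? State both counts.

"open tree" (6 vs 4)

"since tree": 4 occurrences
"open tree": 6 occurrences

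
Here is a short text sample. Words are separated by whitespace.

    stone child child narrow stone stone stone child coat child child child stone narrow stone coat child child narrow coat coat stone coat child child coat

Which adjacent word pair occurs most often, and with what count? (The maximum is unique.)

"child child", 5 times

Bigram frequencies (highest first):
  child child: 5
  coat child: 3
  stone child: 2
  child narrow: 2
  narrow stone: 2
  stone stone: 2
  … (7 more, each ≤ 2)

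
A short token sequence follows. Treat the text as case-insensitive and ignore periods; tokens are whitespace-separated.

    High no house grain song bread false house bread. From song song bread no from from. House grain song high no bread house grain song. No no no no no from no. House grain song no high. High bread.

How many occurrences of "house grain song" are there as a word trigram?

Scanning the 37 overlapping trigram windows for "house grain song":
  position 3–5: house grain song
  position 17–19: house grain song
  position 23–25: house grain song
  position 33–35: house grain song

4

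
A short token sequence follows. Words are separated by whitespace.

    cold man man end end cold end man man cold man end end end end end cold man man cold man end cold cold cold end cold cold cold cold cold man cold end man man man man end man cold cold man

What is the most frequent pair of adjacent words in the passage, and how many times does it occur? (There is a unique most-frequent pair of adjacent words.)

"cold cold", 7 times

Bigram frequencies (highest first):
  cold cold: 7
  cold man: 6
  man man: 6
  end end: 5
  man end: 4
  end cold: 4
  … (3 more, each ≤ 4)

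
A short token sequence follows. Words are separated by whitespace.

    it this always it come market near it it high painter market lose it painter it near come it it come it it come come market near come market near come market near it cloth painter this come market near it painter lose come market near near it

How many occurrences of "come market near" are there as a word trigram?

Scanning the 46 overlapping trigram windows for "come market near":
  position 5–7: come market near
  position 25–27: come market near
  position 28–30: come market near
  position 31–33: come market near
  position 38–40: come market near
  position 44–46: come market near

6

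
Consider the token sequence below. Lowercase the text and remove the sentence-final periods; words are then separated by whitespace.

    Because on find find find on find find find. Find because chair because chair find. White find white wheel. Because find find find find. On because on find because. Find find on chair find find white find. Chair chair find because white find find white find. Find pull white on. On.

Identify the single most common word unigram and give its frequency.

Unigram frequencies (highest first):
  find: 24
  because: 7
  on: 7
  white: 6
  chair: 5
  wheel: 1
  … (1 more, each ≤ 1)

"find", 24 times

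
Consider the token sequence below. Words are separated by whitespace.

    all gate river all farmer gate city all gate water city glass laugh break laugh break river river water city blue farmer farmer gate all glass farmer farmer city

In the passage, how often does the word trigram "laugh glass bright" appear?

Scanning the 27 overlapping trigram windows for "laugh glass bright":
  (none found)

0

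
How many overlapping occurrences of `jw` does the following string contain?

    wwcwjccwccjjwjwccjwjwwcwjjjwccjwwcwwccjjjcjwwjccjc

Sliding a length-2 window over the 50 characters (49 positions):
  position 12–13: jw
  position 14–15: jw
  position 18–19: jw
  position 20–21: jw
  position 27–28: jw
  position 31–32: jw
  position 43–44: jw

7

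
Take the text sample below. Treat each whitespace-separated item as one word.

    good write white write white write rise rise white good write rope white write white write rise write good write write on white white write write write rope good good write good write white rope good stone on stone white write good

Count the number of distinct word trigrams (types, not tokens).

42 tokens → 40 trigram windows in total.
Repeated trigrams (each contributes count−1 duplicates):
  write white write: 3
  good write white: 2
  white write rise: 2
  white write white: 2
  write good write: 2
6 duplicate windows → 40 − 6 = 34 distinct.

34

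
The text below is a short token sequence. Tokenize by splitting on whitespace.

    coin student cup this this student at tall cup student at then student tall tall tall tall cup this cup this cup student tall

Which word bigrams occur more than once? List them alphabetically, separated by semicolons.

cup student; cup this; student at; student tall; tall cup; tall tall; this cup

Bigram counts meeting the condition (more than once):
  cup student: 2
  cup this: 3
  student at: 2
  student tall: 2
  tall cup: 2
  tall tall: 3
  this cup: 2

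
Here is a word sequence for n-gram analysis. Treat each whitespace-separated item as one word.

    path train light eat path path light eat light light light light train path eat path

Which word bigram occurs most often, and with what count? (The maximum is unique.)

"light light", 3 times

Bigram frequencies (highest first):
  light light: 3
  light eat: 2
  eat path: 2
  path train: 1
  train light: 1
  path path: 1
  … (5 more, each ≤ 1)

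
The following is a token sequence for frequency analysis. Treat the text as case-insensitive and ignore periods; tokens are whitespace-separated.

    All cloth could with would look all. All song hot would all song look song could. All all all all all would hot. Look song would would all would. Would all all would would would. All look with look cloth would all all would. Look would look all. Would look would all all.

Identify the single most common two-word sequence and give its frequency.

Bigram frequencies (highest first):
  all all: 8
  would all: 6
  all would: 5
  would look: 4
  would would: 4
  look all: 2
  … (20 more, each ≤ 2)

"all all", 8 times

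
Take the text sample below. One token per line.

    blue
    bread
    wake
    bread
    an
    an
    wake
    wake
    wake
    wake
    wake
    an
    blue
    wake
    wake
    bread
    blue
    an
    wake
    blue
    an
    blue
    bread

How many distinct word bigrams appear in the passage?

13

23 tokens → 22 bigram windows in total.
Repeated bigrams (each contributes count−1 duplicates):
  wake wake: 5
  an blue: 2
  an wake: 2
  blue an: 2
  blue bread: 2
  wake bread: 2
9 duplicate windows → 22 − 9 = 13 distinct.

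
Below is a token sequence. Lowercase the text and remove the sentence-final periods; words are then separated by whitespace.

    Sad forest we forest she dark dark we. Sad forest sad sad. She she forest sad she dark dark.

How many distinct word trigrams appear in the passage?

16

19 tokens → 17 trigram windows in total.
Repeated trigrams (each contributes count−1 duplicates):
  she dark dark: 2
1 duplicate windows → 17 − 1 = 16 distinct.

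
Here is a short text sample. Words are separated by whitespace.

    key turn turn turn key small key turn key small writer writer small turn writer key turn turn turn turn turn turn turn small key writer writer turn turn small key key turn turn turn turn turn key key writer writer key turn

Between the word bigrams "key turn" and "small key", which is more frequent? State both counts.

"key turn": 5 occurrences
"small key": 3 occurrences

"key turn" (5 vs 3)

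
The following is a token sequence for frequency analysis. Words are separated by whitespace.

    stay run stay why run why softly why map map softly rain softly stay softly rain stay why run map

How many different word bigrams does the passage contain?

20 tokens → 19 bigram windows in total.
Repeated bigrams (each contributes count−1 duplicates):
  softly rain: 2
  stay why: 2
  why run: 2
3 duplicate windows → 19 − 3 = 16 distinct.

16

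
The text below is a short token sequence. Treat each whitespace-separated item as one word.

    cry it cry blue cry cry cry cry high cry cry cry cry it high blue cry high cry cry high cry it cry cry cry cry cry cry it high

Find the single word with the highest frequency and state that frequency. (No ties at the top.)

Unigram frequencies (highest first):
  cry: 20
  high: 5
  it: 4
  blue: 2

"cry", 20 times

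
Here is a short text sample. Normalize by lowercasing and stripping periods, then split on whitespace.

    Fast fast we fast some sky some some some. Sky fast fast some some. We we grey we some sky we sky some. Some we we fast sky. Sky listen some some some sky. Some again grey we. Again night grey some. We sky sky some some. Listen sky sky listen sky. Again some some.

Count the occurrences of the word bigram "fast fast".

Scanning the 54 overlapping bigram windows for "fast fast":
  position 1–2: fast fast
  position 11–12: fast fast

2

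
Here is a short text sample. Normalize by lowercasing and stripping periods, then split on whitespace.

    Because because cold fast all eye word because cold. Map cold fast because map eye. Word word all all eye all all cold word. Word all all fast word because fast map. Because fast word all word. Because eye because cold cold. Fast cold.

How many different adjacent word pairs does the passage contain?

28

44 tokens → 43 bigram windows in total.
Repeated bigrams (each contributes count−1 duplicates):
  all all: 3
  because cold: 3
  cold fast: 3
  word all: 3
  word because: 3
  all eye: 2
  because fast: 2
  eye word: 2
  … (2 more repeated)
15 duplicate windows → 43 − 15 = 28 distinct.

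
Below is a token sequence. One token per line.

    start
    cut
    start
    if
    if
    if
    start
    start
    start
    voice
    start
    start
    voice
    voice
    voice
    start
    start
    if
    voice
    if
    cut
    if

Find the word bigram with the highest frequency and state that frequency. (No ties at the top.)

"start start", 4 times

Bigram frequencies (highest first):
  start start: 4
  start if: 2
  if if: 2
  start voice: 2
  voice start: 2
  voice voice: 2
  … (7 more, each ≤ 1)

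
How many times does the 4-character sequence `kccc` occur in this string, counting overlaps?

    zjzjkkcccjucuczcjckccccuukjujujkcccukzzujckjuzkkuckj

3

Sliding a length-4 window over the 52 characters (49 positions):
  position 6–9: kccc
  position 19–22: kccc
  position 32–35: kccc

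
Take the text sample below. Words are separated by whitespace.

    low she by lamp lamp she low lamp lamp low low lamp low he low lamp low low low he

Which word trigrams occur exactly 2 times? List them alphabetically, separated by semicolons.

Trigram counts meeting the condition (exactly 2 times):
  lamp low low: 2
  low lamp low: 2

lamp low low; low lamp low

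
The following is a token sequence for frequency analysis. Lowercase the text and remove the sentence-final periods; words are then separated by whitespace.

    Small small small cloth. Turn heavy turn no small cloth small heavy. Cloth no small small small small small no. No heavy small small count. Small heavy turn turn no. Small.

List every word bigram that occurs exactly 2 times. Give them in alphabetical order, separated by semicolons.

heavy turn; small cloth; small heavy; turn no

Bigram counts meeting the condition (exactly 2 times):
  heavy turn: 2
  small cloth: 2
  small heavy: 2
  turn no: 2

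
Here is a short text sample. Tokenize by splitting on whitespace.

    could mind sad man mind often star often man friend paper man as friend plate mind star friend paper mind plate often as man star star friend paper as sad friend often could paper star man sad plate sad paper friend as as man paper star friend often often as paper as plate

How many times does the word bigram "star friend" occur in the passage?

Scanning the 52 overlapping bigram windows for "star friend":
  position 17–18: star friend
  position 26–27: star friend
  position 46–47: star friend

3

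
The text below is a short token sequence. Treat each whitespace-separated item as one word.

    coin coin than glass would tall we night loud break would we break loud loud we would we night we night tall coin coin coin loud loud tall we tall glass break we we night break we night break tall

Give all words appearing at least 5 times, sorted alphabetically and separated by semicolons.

Unigram counts meeting the condition (at least 5 times):
  break: 5
  coin: 5
  loud: 5
  night: 5
  tall: 5
  we: 9

break; coin; loud; night; tall; we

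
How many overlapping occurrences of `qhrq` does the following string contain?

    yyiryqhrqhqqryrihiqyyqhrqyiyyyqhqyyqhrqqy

Sliding a length-4 window over the 41 characters (38 positions):
  position 6–9: qhrq
  position 22–25: qhrq
  position 36–39: qhrq

3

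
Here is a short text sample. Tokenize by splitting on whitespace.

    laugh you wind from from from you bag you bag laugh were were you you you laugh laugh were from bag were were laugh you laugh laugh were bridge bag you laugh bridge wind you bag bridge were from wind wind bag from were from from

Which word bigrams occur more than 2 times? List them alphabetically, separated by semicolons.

Bigram counts meeting the condition (more than 2 times):
  from from: 3
  laugh were: 3
  were from: 3
  you bag: 3
  you laugh: 3

from from; laugh were; were from; you bag; you laugh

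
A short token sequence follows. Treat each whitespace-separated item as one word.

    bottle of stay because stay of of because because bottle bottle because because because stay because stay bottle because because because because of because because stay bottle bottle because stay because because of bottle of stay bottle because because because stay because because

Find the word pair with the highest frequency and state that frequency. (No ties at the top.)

"because because", 11 times

Bigram frequencies (highest first):
  because because: 11
  because stay: 6
  stay because: 4
  bottle because: 4
  stay bottle: 3
  bottle of: 2
  … (8 more, each ≤ 2)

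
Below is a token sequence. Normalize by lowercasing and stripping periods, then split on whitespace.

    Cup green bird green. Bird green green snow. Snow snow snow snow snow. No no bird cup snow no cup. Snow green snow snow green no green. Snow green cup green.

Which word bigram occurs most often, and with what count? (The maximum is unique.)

"snow snow", 6 times

Bigram frequencies (highest first):
  snow snow: 6
  green snow: 3
  snow green: 3
  cup green: 2
  green bird: 2
  bird green: 2
  … (10 more, each ≤ 2)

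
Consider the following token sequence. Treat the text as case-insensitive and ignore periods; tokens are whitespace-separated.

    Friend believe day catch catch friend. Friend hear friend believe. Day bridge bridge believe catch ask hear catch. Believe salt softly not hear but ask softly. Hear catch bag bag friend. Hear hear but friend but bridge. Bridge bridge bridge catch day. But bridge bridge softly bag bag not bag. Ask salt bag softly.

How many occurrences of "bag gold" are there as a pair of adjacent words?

Scanning the 53 overlapping bigram windows for "bag gold":
  (none found)

0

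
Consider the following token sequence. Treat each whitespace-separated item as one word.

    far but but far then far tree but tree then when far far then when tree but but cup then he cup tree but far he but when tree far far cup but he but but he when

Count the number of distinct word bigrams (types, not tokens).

26

38 tokens → 37 bigram windows in total.
Repeated bigrams (each contributes count−1 duplicates):
  but but: 3
  tree but: 3
  but far: 2
  but he: 2
  far far: 2
  far then: 2
  he but: 2
  then when: 2
  … (1 more repeated)
11 duplicate windows → 37 − 11 = 26 distinct.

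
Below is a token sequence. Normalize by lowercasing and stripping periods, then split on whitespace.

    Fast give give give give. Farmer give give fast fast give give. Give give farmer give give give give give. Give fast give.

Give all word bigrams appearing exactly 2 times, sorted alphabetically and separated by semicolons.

farmer give; give farmer; give fast

Bigram counts meeting the condition (exactly 2 times):
  farmer give: 2
  give farmer: 2
  give fast: 2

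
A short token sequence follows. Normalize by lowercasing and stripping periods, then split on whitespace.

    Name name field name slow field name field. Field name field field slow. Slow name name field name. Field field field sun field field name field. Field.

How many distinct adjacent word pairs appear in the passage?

27 tokens → 26 bigram windows in total.
Repeated bigrams (each contributes count−1 duplicates):
  field field: 6
  name field: 6
  field name: 5
  name name: 2
15 duplicate windows → 26 − 15 = 11 distinct.

11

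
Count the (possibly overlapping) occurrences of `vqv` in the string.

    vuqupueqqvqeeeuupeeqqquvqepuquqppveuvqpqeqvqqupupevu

0

Sliding a length-3 window over the 52 characters (50 positions):
  (no match at any position)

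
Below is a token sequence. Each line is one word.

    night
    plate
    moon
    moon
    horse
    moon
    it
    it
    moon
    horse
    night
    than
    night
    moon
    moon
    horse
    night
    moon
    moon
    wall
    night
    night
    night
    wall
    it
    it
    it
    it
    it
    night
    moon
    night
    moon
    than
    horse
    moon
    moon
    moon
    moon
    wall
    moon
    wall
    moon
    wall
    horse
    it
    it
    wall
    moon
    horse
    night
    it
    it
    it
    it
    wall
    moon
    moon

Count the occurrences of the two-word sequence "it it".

9

Scanning the 57 overlapping bigram windows for "it it":
  position 7–8: it it
  position 25–26: it it
  position 26–27: it it
  position 27–28: it it
  position 28–29: it it
  position 46–47: it it
  position 52–53: it it
  position 53–54: it it
  position 54–55: it it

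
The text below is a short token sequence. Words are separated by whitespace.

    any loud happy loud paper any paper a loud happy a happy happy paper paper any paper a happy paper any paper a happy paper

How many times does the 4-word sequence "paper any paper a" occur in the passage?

Scanning the 22 overlapping 4-gram windows for "paper any paper a":
  position 5–8: paper any paper a
  position 15–18: paper any paper a
  position 20–23: paper any paper a

3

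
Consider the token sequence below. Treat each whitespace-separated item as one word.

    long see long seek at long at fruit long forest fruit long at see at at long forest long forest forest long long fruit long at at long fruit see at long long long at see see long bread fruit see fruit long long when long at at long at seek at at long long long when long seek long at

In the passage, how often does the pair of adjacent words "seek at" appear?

2

Scanning the 60 overlapping bigram windows for "seek at":
  position 4–5: seek at
  position 51–52: seek at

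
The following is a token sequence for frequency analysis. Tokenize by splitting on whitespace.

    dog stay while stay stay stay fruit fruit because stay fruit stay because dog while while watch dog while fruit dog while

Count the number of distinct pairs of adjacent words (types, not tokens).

22 tokens → 21 bigram windows in total.
Repeated bigrams (each contributes count−1 duplicates):
  dog while: 3
  stay fruit: 2
  stay stay: 2
4 duplicate windows → 21 − 4 = 17 distinct.

17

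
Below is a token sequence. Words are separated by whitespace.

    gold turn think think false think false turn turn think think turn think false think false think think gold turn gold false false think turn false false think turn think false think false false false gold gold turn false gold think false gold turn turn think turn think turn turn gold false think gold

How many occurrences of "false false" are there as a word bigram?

Scanning the 53 overlapping bigram windows for "false false":
  position 22–23: false false
  position 26–27: false false
  position 33–34: false false
  position 34–35: false false

4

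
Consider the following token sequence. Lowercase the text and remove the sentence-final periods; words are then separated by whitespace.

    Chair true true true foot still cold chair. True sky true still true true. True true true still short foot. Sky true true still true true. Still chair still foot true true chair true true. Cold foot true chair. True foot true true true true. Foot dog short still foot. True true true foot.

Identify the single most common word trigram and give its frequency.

"true true true", 7 times

Trigram frequencies (highest first):
  true true true: 7
  true true foot: 3
  true true still: 3
  foot true true: 3
  chair true true: 2
  true still true: 2
  … (29 more, each ≤ 2)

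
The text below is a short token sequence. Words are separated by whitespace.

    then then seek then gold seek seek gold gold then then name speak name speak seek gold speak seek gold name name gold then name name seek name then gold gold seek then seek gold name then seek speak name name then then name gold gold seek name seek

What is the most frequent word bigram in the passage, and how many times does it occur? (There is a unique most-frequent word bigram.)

Bigram frequencies (highest first):
  seek gold: 4
  then then: 3
  then seek: 3
  gold seek: 3
  gold gold: 3
  then name: 3
  … (15 more, each ≤ 3)

"seek gold", 4 times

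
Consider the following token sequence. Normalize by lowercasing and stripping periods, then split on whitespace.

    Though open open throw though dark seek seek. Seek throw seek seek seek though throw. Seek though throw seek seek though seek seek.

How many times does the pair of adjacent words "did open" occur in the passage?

Scanning the 22 overlapping bigram windows for "did open":
  (none found)

0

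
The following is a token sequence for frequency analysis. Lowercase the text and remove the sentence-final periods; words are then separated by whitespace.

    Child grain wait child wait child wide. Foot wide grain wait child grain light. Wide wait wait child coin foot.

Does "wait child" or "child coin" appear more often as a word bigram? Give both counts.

"wait child": 4 occurrences
"child coin": 1 occurrence

"wait child" (4 vs 1)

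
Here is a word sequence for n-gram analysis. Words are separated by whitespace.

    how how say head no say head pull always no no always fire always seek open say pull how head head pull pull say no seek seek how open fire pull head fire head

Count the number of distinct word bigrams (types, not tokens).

34 tokens → 33 bigram windows in total.
Repeated bigrams (each contributes count−1 duplicates):
  head pull: 2
  say head: 2
2 duplicate windows → 33 − 2 = 31 distinct.

31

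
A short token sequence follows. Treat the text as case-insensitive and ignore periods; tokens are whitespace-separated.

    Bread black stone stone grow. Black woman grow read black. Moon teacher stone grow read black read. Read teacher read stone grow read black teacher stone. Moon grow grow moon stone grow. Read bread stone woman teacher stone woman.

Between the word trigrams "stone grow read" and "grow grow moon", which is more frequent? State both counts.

"stone grow read": 3 occurrences
"grow grow moon": 1 occurrence

"stone grow read" (3 vs 1)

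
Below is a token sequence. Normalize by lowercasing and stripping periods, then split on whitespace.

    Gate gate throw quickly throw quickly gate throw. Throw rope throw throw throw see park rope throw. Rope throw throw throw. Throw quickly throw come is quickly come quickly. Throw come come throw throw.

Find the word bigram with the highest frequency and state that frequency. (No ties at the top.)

Bigram frequencies (highest first):
  throw throw: 7
  throw quickly: 3
  quickly throw: 3
  rope throw: 3
  gate throw: 2
  throw rope: 2
  … (12 more, each ≤ 2)

"throw throw", 7 times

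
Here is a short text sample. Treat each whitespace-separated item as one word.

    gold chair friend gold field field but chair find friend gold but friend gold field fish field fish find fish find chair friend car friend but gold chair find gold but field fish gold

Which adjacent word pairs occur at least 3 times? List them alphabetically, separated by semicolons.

Bigram counts meeting the condition (at least 3 times):
  field fish: 3
  friend gold: 3

field fish; friend gold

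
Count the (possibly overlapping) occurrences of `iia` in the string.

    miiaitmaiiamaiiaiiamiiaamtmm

Sliding a length-3 window over the 28 characters (26 positions):
  position 2–4: iia
  position 9–11: iia
  position 14–16: iia
  position 17–19: iia
  position 21–23: iia

5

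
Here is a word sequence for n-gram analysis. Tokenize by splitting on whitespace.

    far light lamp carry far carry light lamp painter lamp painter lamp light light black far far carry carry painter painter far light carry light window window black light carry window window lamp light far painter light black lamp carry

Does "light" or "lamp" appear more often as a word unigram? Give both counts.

"light": 9 occurrences
"lamp": 6 occurrences

"light" (9 vs 6)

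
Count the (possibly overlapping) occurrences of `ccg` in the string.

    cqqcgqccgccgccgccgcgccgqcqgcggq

Sliding a length-3 window over the 31 characters (29 positions):
  position 7–9: ccg
  position 10–12: ccg
  position 13–15: ccg
  position 16–18: ccg
  position 21–23: ccg

5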